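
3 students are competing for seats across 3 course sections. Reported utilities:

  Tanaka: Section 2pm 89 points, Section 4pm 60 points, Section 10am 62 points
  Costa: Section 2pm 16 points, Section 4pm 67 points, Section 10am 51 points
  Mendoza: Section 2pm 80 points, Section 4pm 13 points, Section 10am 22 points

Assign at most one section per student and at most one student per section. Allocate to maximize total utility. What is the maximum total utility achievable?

Optimal: Tanaka→Section 10am (62 points), Costa→Section 4pm (67 points), Mendoza→Section 2pm (80 points) — total 62+67+80 = 209 points.
Column-greedy (each section in turn goes to its best remaining student) gives 178 points, worse by 31.
Next-best assignment: Tanaka→Section 4pm, Costa→Section 10am, Mendoza→Section 2pm = 191 points.
Swapping Tanaka↔Costa (Tanaka→Section 4pm 60 points, Costa→Section 10am 51 points) loses 18.
No other one-to-one assignment exceeds 209 points.

Max total: 209 points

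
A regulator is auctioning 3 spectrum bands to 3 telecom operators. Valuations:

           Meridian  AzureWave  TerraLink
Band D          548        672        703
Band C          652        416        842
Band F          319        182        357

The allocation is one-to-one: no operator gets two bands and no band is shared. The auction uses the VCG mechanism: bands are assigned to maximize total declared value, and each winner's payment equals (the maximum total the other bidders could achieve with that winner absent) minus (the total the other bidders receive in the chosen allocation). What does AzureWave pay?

Efficient allocation: Meridian→Band F ($319M), AzureWave→Band D ($672M), TerraLink→Band C ($842M); total welfare W = $1833M.
AzureWave receives Band D at value $672M, so the others get W − 672 = $1161M.
Without AzureWave: best allocation of the remaining 2 bidders over all 3 bands is Meridian→Band D ($548M), TerraLink→Band C ($842M), total $1390M.
VCG payment = (others' best without AzureWave) − (others' welfare with AzureWave) = 1390 − 1161 = $229M.

AzureWave pays $229M.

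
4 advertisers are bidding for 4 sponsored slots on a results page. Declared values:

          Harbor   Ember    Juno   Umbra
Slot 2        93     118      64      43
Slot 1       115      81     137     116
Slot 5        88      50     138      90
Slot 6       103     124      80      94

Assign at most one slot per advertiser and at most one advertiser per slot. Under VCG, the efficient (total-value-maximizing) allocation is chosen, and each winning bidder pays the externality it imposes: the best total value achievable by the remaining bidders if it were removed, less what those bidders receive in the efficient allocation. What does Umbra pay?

Umbra pays $18.

Efficient allocation: Harbor→Slot 6 ($103), Ember→Slot 2 ($118), Juno→Slot 5 ($138), Umbra→Slot 1 ($116); total welfare W = $475.
Umbra receives Slot 1 at value $116, so the others get W − 116 = $359.
Without Umbra: best allocation of the remaining 3 bidders over all 4 slots is Harbor→Slot 1 ($115), Ember→Slot 6 ($124), Juno→Slot 5 ($138), total $377.
VCG payment = (others' best without Umbra) − (others' welfare with Umbra) = 377 − 359 = $18.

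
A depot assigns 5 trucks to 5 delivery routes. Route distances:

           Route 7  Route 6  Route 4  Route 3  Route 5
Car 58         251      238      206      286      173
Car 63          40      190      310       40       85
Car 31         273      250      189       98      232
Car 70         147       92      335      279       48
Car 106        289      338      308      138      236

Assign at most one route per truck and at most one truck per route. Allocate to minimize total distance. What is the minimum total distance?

Optimal: Car 58→Route 5 (173 km), Car 63→Route 7 (40 km), Car 31→Route 4 (189 km), Car 70→Route 6 (92 km), Car 106→Route 3 (138 km) — total 173+40+189+92+138 = 632 km.
Row-greedy (each truck in turn takes its cheapest remaining route) gives 711 km, worse by 79.
Every other assignment is strictly worse.

Min total: 632 km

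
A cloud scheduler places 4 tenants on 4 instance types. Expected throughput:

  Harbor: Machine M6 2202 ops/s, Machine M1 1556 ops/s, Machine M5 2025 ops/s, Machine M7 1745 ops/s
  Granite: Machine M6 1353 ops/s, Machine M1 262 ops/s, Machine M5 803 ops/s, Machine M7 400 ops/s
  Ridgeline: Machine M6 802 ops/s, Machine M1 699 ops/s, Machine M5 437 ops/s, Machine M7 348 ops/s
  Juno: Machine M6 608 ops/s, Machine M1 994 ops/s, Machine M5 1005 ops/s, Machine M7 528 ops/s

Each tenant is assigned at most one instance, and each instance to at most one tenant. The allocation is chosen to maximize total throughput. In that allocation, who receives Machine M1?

Ridgeline receives Machine M1.

This is a one-to-one assignment (maximum-weight bipartite matching).
Optimal: Harbor→Machine M7 (1745 ops/s), Granite→Machine M6 (1353 ops/s), Ridgeline→Machine M1 (699 ops/s), Juno→Machine M5 (1005 ops/s) — total 1745+1353+699+1005 = 4802 ops/s.
Column-greedy (each instance in turn goes to its best remaining tenant) gives 4347 ops/s, worse by 455.
Next-best assignment: Harbor→Machine M5, Granite→Machine M6, Ridgeline→Machine M7, Juno→Machine M1 = 4720 ops/s.
Swapping Ridgeline↔Harbor (Ridgeline→Machine M7 348 ops/s, Harbor→Machine M1 1556 ops/s) loses 540.
Ridgeline's own top instance is Machine M6 (802 ops/s), but forcing Ridgeline→Machine M6 and reassigning the rest optimally gives only 4344 ops/s — worse by 458.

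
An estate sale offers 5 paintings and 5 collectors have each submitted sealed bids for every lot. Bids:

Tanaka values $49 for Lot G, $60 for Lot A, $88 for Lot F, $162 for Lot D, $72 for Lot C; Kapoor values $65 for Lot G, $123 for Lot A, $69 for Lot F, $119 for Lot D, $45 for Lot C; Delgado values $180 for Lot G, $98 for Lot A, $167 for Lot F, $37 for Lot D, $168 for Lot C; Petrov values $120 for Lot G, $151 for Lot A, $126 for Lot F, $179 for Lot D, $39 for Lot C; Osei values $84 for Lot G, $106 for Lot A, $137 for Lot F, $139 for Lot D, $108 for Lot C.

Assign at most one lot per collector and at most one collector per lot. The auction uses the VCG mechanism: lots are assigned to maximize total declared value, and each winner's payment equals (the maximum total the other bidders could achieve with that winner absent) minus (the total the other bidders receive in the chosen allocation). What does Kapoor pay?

Kapoor pays $43.

Efficient allocation: Tanaka→Lot D ($162), Kapoor→Lot A ($123), Delgado→Lot C ($168), Petrov→Lot G ($120), Osei→Lot F ($137); total welfare W = $710.
Kapoor receives Lot A at value $123, so the others get W − 123 = $587.
Without Kapoor: best allocation of the remaining 4 bidders over all 5 lots is Tanaka→Lot D ($162), Delgado→Lot G ($180), Petrov→Lot A ($151), Osei→Lot F ($137), total $630.
VCG payment = (others' best without Kapoor) − (others' welfare with Kapoor) = 630 − 587 = $43.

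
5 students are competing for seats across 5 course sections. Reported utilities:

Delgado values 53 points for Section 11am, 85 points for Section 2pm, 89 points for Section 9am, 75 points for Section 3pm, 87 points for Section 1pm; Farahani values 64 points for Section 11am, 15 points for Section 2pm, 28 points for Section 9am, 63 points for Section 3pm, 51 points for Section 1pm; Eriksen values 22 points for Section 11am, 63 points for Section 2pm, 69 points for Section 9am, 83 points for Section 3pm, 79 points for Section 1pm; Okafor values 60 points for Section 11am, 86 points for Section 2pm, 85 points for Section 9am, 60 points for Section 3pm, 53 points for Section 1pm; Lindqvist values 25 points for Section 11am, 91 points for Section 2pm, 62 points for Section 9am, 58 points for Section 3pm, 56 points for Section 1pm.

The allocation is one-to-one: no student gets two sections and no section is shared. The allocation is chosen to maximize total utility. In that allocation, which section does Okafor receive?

This is the linear assignment problem.
Optimal: Delgado→Section 1pm (87 points), Farahani→Section 11am (64 points), Eriksen→Section 3pm (83 points), Okafor→Section 9am (85 points), Lindqvist→Section 2pm (91 points) — total 87+64+83+85+91 = 410 points.
Column-greedy (each section in turn goes to its best remaining student) gives 380 points, worse by 30.
Swapping Farahani↔Eriksen (Farahani→Section 3pm 63 points, Eriksen→Section 11am 22 points) loses 62.
Okafor's own top section is Section 2pm (86 points), but forcing Okafor→Section 2pm and reassigning the rest optimally gives only 382 points — worse by 28.

Okafor receives Section 9am.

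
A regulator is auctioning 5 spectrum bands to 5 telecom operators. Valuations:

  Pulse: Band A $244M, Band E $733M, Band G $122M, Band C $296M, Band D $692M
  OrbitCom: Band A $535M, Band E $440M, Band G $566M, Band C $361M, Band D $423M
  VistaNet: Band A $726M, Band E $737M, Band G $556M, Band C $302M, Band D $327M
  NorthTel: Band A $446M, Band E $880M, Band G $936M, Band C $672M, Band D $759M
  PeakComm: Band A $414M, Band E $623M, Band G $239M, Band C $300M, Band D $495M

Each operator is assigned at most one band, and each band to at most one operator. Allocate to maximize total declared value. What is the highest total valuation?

Optimal: Pulse→Band D ($692M), OrbitCom→Band C ($361M), VistaNet→Band A ($726M), NorthTel→Band G ($936M), PeakComm→Band E ($623M) — total 692+361+726+936+623 = $3338M.
Max-entry greedy (repeatedly take the single best remaining cell) gives $3200M, worse by 138.
Next-best assignment: Pulse→Band D, OrbitCom→Band G, VistaNet→Band A, NorthTel→Band C, PeakComm→Band E = $3279M.

Max total: $3338M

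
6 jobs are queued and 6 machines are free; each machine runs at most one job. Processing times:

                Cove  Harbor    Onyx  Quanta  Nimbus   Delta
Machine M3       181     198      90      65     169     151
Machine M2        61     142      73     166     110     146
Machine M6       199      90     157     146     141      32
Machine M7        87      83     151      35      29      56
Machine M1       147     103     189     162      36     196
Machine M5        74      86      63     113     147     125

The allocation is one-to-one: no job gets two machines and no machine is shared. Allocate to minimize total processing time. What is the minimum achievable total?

Optimal: Cove→Machine M2 (61 min), Harbor→Machine M7 (83 min), Onyx→Machine M5 (63 min), Quanta→Machine M3 (65 min), Nimbus→Machine M1 (36 min), Delta→Machine M6 (32 min) — total 61+83+63+65+36+32 = 340 min.
Min-entry greedy (repeatedly take the single cheapest remaining cell) gives 353 min, worse by 13.
No other one-to-one assignment undercuts 340 min.

Minimum total: 340 min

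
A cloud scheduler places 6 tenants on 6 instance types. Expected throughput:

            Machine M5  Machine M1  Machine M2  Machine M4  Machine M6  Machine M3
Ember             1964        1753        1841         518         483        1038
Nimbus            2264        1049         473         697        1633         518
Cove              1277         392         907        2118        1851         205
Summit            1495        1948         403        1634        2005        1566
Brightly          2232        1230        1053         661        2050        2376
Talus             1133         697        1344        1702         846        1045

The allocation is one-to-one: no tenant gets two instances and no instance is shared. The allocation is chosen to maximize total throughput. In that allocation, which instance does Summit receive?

Summit receives Machine M1.

This is the linear assignment problem.
Optimal: Ember→Machine M2 (1841 ops/s), Nimbus→Machine M5 (2264 ops/s), Cove→Machine M6 (1851 ops/s), Summit→Machine M1 (1948 ops/s), Brightly→Machine M3 (2376 ops/s), Talus→Machine M4 (1702 ops/s) — total 1841+2264+1851+1948+2376+1702 = 11982 ops/s.
Column-greedy (each instance in turn goes to its best remaining tenant) gives 11266 ops/s, worse by 716.
Summit's own top instance is Machine M6 (2005 ops/s), but forcing Summit→Machine M6 and reassigning the rest optimally gives only 11860 ops/s — worse by 122.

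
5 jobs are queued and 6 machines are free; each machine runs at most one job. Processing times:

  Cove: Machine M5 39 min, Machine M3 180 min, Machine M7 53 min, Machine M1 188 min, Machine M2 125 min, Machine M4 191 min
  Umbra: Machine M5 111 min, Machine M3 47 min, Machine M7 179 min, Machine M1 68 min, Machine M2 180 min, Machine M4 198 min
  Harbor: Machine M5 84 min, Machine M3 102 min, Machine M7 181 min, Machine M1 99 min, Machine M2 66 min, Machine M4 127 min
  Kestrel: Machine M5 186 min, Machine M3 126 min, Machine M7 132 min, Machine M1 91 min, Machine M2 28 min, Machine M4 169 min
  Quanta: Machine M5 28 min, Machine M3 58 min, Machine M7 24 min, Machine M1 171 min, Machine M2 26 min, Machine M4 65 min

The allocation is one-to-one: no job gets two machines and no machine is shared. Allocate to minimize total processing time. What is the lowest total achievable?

Optimal: Cove→Machine M5 (39 min), Umbra→Machine M3 (47 min), Harbor→Machine M1 (99 min), Kestrel→Machine M2 (28 min), Quanta→Machine M7 (24 min) — total 39+47+99+28+24 = 237 min.
Next-best assignment: Cove→Machine M7, Umbra→Machine M3, Harbor→Machine M1, Kestrel→Machine M2, Quanta→Machine M5 = 255 min.

Min total: 237 min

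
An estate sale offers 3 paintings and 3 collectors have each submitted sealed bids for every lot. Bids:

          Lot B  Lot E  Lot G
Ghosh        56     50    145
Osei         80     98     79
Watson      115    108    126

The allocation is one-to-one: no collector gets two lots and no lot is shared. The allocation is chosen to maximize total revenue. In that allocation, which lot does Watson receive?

Optimal: Ghosh→Lot G ($145), Osei→Lot E ($98), Watson→Lot B ($115) — total 145+98+115 = $358.
Checked against all permutations: $358 is optimal.
Watson's own top lot is Lot G ($126), but forcing Watson→Lot G and reassigning the rest optimally gives only $280 — worse by 78.

Watson receives Lot B.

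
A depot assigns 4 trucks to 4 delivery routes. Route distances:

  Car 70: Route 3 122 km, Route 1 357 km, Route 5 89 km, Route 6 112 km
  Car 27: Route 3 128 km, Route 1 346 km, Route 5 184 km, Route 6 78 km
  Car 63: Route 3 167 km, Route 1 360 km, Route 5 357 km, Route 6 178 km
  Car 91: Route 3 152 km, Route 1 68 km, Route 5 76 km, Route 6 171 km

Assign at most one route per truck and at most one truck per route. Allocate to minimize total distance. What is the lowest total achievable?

This is the linear assignment problem.
Optimal: Car 70→Route 5 (89 km), Car 27→Route 6 (78 km), Car 63→Route 3 (167 km), Car 91→Route 1 (68 km) — total 89+78+167+68 = 402 km.
Next-best assignment: Car 70→Route 5, Car 27→Route 3, Car 63→Route 6, Car 91→Route 1 = 463 km.

Min total: 402 km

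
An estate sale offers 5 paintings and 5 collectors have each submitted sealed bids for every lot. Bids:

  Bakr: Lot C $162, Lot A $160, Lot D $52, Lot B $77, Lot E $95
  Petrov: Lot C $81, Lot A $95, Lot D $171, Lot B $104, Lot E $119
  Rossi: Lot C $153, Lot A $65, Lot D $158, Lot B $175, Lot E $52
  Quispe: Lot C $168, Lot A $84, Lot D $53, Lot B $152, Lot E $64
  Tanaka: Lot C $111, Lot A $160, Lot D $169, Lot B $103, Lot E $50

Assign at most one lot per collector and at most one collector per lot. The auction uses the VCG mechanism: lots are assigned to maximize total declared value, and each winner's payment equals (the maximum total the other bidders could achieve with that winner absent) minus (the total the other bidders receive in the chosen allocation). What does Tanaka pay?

Efficient allocation: Bakr→Lot A ($160), Petrov→Lot E ($119), Rossi→Lot B ($175), Quispe→Lot C ($168), Tanaka→Lot D ($169); total welfare W = $791.
Tanaka receives Lot D at value $169, so the others get W − 169 = $622.
Without Tanaka: best allocation of the remaining 4 bidders over all 5 lots is Bakr→Lot A ($160), Petrov→Lot D ($171), Rossi→Lot B ($175), Quispe→Lot C ($168), total $674.
VCG payment = (others' best without Tanaka) − (others' welfare with Tanaka) = 674 − 622 = $52.

Tanaka pays $52.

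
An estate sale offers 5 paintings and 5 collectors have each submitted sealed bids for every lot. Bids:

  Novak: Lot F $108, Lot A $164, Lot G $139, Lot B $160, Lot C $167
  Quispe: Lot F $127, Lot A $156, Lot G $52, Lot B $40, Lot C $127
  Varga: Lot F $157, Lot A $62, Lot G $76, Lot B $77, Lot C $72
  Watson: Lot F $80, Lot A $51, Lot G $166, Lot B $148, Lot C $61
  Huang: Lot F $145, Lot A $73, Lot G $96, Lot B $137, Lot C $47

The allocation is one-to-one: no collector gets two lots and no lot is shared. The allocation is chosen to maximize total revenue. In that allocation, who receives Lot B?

This is a one-to-one assignment (maximum-weight bipartite matching).
Optimal: Novak→Lot C ($167), Quispe→Lot A ($156), Varga→Lot F ($157), Watson→Lot G ($166), Huang→Lot B ($137) — total 167+156+157+166+137 = $783.
Next-best assignment: Novak→Lot A, Quispe→Lot C, Varga→Lot F, Watson→Lot G, Huang→Lot B = $751.
Every other assignment is strictly worse.
Huang's own top lot is Lot F ($145), but forcing Huang→Lot F and reassigning the rest optimally gives only $711 — worse by 72.

Huang receives Lot B.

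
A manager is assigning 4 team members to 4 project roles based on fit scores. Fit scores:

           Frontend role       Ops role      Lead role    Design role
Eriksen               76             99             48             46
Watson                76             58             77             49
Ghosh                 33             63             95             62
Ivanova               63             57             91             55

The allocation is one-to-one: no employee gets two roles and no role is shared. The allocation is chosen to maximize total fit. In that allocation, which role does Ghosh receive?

This is a one-to-one assignment (maximum-weight bipartite matching).
Optimal: Eriksen→Ops role (99 pts), Watson→Frontend role (76 pts), Ghosh→Design role (62 pts), Ivanova→Lead role (91 pts) — total 99+76+62+91 = 328 pts.
Next-best assignment: Eriksen→Ops role, Watson→Frontend role, Ghosh→Lead role, Ivanova→Design role = 325 pts.
Ghosh's own top role is Lead role (95 pts), but forcing Ghosh→Lead role and reassigning the rest optimally gives only 325 pts — worse by 3.

Ghosh receives Design role.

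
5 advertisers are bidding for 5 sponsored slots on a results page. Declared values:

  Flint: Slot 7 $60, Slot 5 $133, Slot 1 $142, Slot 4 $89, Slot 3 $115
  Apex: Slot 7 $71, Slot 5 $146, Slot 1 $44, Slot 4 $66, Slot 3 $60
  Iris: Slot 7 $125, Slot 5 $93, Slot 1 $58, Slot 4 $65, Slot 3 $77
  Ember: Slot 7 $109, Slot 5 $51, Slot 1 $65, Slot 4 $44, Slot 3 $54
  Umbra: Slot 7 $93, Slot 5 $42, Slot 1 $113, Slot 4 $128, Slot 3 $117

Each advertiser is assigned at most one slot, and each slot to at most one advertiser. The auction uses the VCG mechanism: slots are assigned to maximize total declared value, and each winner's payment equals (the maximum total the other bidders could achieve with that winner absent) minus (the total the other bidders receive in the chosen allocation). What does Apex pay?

Apex pays $16.

Efficient allocation: Flint→Slot 1 ($142), Apex→Slot 5 ($146), Iris→Slot 3 ($77), Ember→Slot 7 ($109), Umbra→Slot 4 ($128); total welfare W = $602.
Apex receives Slot 5 at value $146, so the others get W − 146 = $456.
Without Apex: best allocation of the remaining 4 bidders over all 5 slots is Flint→Slot 1 ($142), Iris→Slot 5 ($93), Ember→Slot 7 ($109), Umbra→Slot 4 ($128), total $472.
VCG payment = (others' best without Apex) − (others' welfare with Apex) = 472 − 456 = $16.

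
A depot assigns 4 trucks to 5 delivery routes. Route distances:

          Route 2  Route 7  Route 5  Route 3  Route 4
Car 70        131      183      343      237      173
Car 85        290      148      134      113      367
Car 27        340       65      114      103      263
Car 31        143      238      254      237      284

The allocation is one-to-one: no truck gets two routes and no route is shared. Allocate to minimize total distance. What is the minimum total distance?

Min total: 494 km

This is the linear assignment problem.
Optimal: Car 70→Route 4 (173 km), Car 85→Route 3 (113 km), Car 27→Route 7 (65 km), Car 31→Route 2 (143 km) — total 173+113+65+143 = 494 km.
Column-greedy (each route in turn goes to its cheapest remaining truck) gives 567 km, worse by 73.
Swapping Car 31↔Car 70 (Car 31→Route 4 284 km, Car 70→Route 2 131 km) adds 99.
Checked against all permutations: 494 km is optimal.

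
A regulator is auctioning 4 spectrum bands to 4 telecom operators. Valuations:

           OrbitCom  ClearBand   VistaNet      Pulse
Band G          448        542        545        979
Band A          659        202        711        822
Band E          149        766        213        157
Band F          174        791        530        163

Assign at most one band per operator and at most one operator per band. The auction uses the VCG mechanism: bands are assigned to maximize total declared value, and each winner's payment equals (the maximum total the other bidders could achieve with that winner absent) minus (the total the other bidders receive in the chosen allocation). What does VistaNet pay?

Efficient allocation: OrbitCom→Band A ($659M), ClearBand→Band E ($766M), VistaNet→Band F ($530M), Pulse→Band G ($979M); total welfare W = $2934M.
VistaNet receives Band F at value $530M, so the others get W − 530 = $2404M.
Without VistaNet: best allocation of the remaining 3 bidders over all 4 bands is OrbitCom→Band A ($659M), ClearBand→Band F ($791M), Pulse→Band G ($979M), total $2429M.
VCG payment = (others' best without VistaNet) − (others' welfare with VistaNet) = 2429 − 2404 = $25M.

VistaNet pays $25M.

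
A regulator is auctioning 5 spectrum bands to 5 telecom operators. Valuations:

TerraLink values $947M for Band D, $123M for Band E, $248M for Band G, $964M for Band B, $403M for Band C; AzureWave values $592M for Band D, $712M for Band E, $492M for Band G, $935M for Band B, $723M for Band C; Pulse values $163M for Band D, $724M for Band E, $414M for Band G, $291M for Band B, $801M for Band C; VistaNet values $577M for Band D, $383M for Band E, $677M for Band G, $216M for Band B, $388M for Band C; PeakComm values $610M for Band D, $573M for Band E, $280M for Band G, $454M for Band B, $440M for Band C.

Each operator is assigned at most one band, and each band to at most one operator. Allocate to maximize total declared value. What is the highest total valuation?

This is the linear assignment problem.
Optimal: TerraLink→Band D ($947M), AzureWave→Band B ($935M), Pulse→Band C ($801M), VistaNet→Band G ($677M), PeakComm→Band E ($573M) — total 947+935+801+677+573 = $3933M.
Max-entry greedy (repeatedly take the single best remaining cell) gives $3764M, worse by 169.
Next-best assignment: TerraLink→Band B, AzureWave→Band E, Pulse→Band C, VistaNet→Band G, PeakComm→Band D = $3764M.
Every other assignment is strictly worse.

Maximum total: $3933M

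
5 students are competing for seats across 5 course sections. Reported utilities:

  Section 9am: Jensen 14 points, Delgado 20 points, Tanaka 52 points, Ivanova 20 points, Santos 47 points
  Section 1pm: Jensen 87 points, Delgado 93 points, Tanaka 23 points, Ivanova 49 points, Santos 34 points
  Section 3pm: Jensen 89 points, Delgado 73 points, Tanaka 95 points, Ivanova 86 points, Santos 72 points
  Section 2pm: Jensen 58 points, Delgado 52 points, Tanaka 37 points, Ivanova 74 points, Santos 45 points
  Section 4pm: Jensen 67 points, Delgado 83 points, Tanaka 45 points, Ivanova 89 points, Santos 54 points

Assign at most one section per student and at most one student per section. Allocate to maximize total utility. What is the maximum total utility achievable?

Maximum total: 386 points

This is the linear assignment problem.
Optimal: Jensen→Section 1pm (87 points), Delgado→Section 4pm (83 points), Tanaka→Section 3pm (95 points), Ivanova→Section 2pm (74 points), Santos→Section 9am (47 points) — total 87+83+95+74+47 = 386 points.
Max-entry greedy (repeatedly take the single best remaining cell) gives 382 points, worse by 4.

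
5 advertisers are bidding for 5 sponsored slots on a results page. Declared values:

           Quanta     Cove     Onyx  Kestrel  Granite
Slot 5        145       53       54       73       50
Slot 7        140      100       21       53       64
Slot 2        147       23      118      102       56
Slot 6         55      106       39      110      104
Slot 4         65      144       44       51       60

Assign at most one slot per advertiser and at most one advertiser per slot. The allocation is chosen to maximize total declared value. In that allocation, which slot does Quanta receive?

Treat this as an assignment problem: match each advertiser to one slot.
Optimal: Quanta→Slot 5 ($145), Cove→Slot 4 ($144), Onyx→Slot 2 ($118), Kestrel→Slot 6 ($110), Granite→Slot 7 ($64) — total 145+144+118+110+64 = $581.
Max-entry greedy (repeatedly take the single best remaining cell) gives $519, worse by 62.
Checked against all permutations: $581 is optimal.
Quanta's own top slot is Slot 2 ($147), but forcing Quanta→Slot 2 and reassigning the rest optimally gives only $519 — worse by 62.

Quanta receives Slot 5.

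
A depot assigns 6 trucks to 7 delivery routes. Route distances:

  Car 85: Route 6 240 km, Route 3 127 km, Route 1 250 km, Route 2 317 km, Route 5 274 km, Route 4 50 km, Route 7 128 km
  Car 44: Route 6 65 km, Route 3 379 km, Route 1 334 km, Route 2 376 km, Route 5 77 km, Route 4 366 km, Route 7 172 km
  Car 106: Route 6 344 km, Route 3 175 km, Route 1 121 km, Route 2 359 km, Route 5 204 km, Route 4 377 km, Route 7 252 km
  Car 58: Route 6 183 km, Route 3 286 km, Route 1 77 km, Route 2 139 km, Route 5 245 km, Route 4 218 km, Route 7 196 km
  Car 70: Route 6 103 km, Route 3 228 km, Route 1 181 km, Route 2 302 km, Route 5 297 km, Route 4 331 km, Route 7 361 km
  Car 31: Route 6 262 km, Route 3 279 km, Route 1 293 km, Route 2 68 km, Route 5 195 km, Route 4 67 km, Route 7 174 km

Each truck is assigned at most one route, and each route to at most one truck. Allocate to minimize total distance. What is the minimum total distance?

Min total: 550 km

Optimal: Car 85→Route 4 (50 km), Car 44→Route 5 (77 km), Car 106→Route 3 (175 km), Car 58→Route 1 (77 km), Car 70→Route 6 (103 km), Car 31→Route 2 (68 km) — total 50+77+175+77+103+68 = 550 km.
Min-entry greedy (repeatedly take the single cheapest remaining cell) gives 732 km, worse by 182.
Next-best assignment: Car 85→Route 4, Car 44→Route 5, Car 106→Route 1, Car 58→Route 7, Car 70→Route 6, Car 31→Route 2 = 615 km.
Checked against all permutations: 550 km is optimal.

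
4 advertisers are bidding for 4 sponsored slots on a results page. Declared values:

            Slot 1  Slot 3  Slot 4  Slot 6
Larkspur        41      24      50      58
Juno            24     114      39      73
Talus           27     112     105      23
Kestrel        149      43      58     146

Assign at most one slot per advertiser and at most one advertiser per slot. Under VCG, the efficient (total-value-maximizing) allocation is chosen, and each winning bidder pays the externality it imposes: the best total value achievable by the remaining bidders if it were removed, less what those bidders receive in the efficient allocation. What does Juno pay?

Efficient allocation: Larkspur→Slot 6 ($58), Juno→Slot 3 ($114), Talus→Slot 4 ($105), Kestrel→Slot 1 ($149); total welfare W = $426.
Juno receives Slot 3 at value $114, so the others get W − 114 = $312.
Without Juno: best allocation of the remaining 3 bidders over all 4 slots is Larkspur→Slot 6 ($58), Talus→Slot 3 ($112), Kestrel→Slot 1 ($149), total $319.
VCG payment = (others' best without Juno) − (others' welfare with Juno) = 319 − 312 = $7.

Juno pays $7.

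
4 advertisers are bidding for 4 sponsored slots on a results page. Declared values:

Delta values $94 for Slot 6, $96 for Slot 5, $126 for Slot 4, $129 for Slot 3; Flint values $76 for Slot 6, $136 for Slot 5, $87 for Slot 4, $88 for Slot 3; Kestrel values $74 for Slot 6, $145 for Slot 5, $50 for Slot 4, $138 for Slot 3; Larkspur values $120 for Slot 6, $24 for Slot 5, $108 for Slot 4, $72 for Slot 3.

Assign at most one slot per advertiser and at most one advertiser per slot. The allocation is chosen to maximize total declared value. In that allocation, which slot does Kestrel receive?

Treat this as an assignment problem: match each advertiser to one slot.
Optimal: Delta→Slot 4 ($126), Flint→Slot 5 ($136), Kestrel→Slot 3 ($138), Larkspur→Slot 6 ($120) — total 126+136+138+120 = $520.
Swapping Kestrel↔Flint (Kestrel→Slot 5 $145, Flint→Slot 3 $88) loses 41.
Kestrel's own top slot is Slot 5 ($145), but forcing Kestrel→Slot 5 and reassigning the rest optimally gives only $481 — worse by 39.

Kestrel receives Slot 3.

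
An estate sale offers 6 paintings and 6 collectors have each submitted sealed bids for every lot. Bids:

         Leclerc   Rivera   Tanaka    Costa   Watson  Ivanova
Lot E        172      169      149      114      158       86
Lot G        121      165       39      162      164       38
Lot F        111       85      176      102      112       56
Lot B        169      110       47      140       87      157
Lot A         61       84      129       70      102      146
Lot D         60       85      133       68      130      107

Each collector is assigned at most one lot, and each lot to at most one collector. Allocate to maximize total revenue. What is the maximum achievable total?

Maximum total: $952

This is a one-to-one assignment (maximum-weight bipartite matching).
Optimal: Leclerc→Lot B ($169), Rivera→Lot E ($169), Tanaka→Lot F ($176), Costa→Lot G ($162), Watson→Lot D ($130), Ivanova→Lot A ($146) — total 169+169+176+162+130+146 = $952.
Row-greedy (each collector in turn takes its best remaining lot) gives $929, worse by 23.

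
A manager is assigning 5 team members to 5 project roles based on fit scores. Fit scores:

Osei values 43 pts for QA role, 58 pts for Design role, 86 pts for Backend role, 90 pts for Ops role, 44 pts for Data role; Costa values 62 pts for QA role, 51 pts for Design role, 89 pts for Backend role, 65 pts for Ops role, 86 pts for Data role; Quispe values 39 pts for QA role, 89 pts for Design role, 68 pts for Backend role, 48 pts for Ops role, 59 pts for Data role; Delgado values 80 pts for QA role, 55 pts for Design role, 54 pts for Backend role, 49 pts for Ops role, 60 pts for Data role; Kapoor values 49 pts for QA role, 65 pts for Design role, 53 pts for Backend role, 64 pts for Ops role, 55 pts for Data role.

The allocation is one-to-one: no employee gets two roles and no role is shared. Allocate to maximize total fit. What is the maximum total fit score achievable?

Optimal: Osei→Backend role (86 pts), Costa→Data role (86 pts), Quispe→Design role (89 pts), Delgado→QA role (80 pts), Kapoor→Ops role (64 pts) — total 86+86+89+80+64 = 405 pts.
Row-greedy (each employee in turn takes its best remaining role) gives 403 pts, worse by 2.

Maximum total: 405 pts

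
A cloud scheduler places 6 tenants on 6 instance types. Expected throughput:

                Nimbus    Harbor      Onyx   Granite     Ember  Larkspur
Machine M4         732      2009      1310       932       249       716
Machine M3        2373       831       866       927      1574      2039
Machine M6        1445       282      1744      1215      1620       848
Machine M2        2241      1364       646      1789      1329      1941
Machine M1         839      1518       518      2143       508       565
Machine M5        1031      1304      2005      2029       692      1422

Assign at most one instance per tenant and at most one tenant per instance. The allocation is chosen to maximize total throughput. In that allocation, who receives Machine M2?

Optimal: Nimbus→Machine M3 (2373 ops/s), Harbor→Machine M4 (2009 ops/s), Onyx→Machine M5 (2005 ops/s), Granite→Machine M1 (2143 ops/s), Ember→Machine M6 (1620 ops/s), Larkspur→Machine M2 (1941 ops/s) — total 2373+2009+2005+2143+1620+1941 = 12091 ops/s.
Swapping Ember↔Granite (Ember→Machine M1 508 ops/s, Granite→Machine M6 1215 ops/s) loses 2040.
Every other assignment is strictly worse.
Larkspur's own top instance is Machine M3 (2039 ops/s), but forcing Larkspur→Machine M3 and reassigning the rest optimally gives only 12057 ops/s — worse by 34.

Larkspur receives Machine M2.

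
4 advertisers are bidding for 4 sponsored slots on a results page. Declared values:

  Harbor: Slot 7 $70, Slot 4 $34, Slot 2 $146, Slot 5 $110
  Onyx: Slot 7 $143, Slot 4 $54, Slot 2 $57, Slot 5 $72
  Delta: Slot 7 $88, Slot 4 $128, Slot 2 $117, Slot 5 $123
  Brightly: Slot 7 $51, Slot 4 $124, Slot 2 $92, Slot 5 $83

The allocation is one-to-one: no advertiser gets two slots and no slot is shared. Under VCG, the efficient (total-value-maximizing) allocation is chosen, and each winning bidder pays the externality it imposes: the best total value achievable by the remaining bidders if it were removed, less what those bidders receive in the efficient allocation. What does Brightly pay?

Efficient allocation: Harbor→Slot 2 ($146), Onyx→Slot 7 ($143), Delta→Slot 5 ($123), Brightly→Slot 4 ($124); total welfare W = $536.
Brightly receives Slot 4 at value $124, so the others get W − 124 = $412.
Without Brightly: best allocation of the remaining 3 bidders over all 4 slots is Harbor→Slot 2 ($146), Onyx→Slot 7 ($143), Delta→Slot 4 ($128), total $417.
VCG payment = (others' best without Brightly) − (others' welfare with Brightly) = 417 − 412 = $5.

Brightly pays $5.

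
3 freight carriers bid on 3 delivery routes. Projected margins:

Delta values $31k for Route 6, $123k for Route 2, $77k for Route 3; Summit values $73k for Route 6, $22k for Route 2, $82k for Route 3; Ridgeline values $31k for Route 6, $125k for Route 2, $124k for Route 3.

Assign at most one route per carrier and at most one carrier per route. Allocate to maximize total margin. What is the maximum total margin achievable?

Optimal: Delta→Route 2 ($123k), Summit→Route 6 ($73k), Ridgeline→Route 3 ($124k) — total 123+73+124 = $320k.
Column-greedy (each route in turn goes to its best remaining carrier) gives $275k, worse by 45.
Swapping Ridgeline↔Summit (Ridgeline→Route 6 $31k, Summit→Route 3 $82k) loses 84.

Max total: $320k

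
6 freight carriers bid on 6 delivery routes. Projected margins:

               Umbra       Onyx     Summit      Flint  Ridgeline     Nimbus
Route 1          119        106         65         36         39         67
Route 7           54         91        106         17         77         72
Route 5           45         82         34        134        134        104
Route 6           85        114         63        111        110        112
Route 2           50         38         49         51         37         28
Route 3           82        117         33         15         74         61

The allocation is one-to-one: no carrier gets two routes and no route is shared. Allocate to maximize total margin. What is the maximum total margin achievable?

Maximum total: $639k

This is a one-to-one assignment (maximum-weight bipartite matching).
Optimal: Umbra→Route 1 ($119k), Onyx→Route 3 ($117k), Summit→Route 7 ($106k), Flint→Route 2 ($51k), Ridgeline→Route 5 ($134k), Nimbus→Route 6 ($112k) — total 119+117+106+51+134+112 = $639k.
Max-entry greedy (repeatedly take the single best remaining cell) gives $625k, worse by 14.
Swapping Onyx↔Ridgeline (Onyx→Route 5 $82k, Ridgeline→Route 3 $74k) loses 95.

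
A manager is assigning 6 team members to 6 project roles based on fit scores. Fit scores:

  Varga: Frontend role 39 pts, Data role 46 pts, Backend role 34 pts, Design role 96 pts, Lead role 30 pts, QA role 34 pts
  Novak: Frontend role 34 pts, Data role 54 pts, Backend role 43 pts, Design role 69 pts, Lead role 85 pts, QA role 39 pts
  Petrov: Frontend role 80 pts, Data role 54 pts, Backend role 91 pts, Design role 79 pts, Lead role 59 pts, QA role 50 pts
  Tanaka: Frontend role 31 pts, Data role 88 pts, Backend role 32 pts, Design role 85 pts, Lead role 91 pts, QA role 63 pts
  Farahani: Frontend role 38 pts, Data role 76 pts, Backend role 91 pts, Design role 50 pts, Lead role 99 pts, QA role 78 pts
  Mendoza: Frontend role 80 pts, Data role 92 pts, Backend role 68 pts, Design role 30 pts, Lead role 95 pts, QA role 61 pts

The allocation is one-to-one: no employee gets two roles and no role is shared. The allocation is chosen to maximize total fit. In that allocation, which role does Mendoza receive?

Optimal: Varga→Design role (96 pts), Novak→Lead role (85 pts), Petrov→Backend role (91 pts), Tanaka→Data role (88 pts), Farahani→QA role (78 pts), Mendoza→Frontend role (80 pts) — total 96+85+91+88+78+80 = 518 pts.
Max-entry greedy (repeatedly take the single best remaining cell) gives 475 pts, worse by 43.
Next-best assignment: Varga→Design role, Novak→Lead role, Petrov→Frontend role, Tanaka→QA role, Farahani→Backend role, Mendoza→Data role = 507 pts.
Checked against all permutations: 518 pts is optimal.
Mendoza's own top role is Lead role (95 pts), but forcing Mendoza→Lead role and reassigning the rest optimally gives only 489 pts — worse by 29.

Mendoza receives Frontend role.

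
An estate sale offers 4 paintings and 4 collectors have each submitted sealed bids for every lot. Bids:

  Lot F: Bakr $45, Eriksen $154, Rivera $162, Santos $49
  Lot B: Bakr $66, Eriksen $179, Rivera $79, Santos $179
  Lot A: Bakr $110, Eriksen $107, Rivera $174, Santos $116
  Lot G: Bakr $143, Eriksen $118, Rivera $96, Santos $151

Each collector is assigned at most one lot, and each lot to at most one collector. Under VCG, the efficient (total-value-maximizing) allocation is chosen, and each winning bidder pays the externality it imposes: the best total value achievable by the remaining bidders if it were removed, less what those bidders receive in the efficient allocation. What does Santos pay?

Efficient allocation: Bakr→Lot G ($143), Eriksen→Lot F ($154), Rivera→Lot A ($174), Santos→Lot B ($179); total welfare W = $650.
Santos receives Lot B at value $179, so the others get W − 179 = $471.
Without Santos: best allocation of the remaining 3 bidders over all 4 lots is Bakr→Lot G ($143), Eriksen→Lot B ($179), Rivera→Lot A ($174), total $496.
VCG payment = (others' best without Santos) − (others' welfare with Santos) = 496 − 471 = $25.

Santos pays $25.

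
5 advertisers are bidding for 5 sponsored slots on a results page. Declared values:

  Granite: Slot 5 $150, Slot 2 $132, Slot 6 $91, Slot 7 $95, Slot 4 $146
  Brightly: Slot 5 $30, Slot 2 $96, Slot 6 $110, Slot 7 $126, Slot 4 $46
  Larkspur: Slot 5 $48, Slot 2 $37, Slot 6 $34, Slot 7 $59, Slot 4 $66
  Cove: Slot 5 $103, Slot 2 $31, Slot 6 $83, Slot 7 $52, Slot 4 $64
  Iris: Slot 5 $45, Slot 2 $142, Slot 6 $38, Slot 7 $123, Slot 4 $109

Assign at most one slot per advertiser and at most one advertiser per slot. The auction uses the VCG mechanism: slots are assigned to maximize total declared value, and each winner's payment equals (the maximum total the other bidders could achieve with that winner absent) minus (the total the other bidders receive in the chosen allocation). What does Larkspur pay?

Larkspur pays $16.

Efficient allocation: Granite→Slot 5 ($150), Brightly→Slot 7 ($126), Larkspur→Slot 4 ($66), Cove→Slot 6 ($83), Iris→Slot 2 ($142); total welfare W = $567.
Larkspur receives Slot 4 at value $66, so the others get W − 66 = $501.
Without Larkspur: best allocation of the remaining 4 bidders over all 5 slots is Granite→Slot 4 ($146), Brightly→Slot 7 ($126), Cove→Slot 5 ($103), Iris→Slot 2 ($142), total $517.
VCG payment = (others' best without Larkspur) − (others' welfare with Larkspur) = 517 − 501 = $16.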